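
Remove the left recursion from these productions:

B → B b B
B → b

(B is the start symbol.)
B is directly left-recursive. The standard transformation for
  A → A α₁ | ... | A α_m | β₁ | ... | β_n
is
  A  → β₁ A' | ... | β_n A'
  A' → α₁ A' | ... | α_m A' | ε

B → b becomes B → b B'
B → B b B becomes B' → b B B'
Add B' → ε

Resulting grammar:
B → b B'
B' → b B B'
B' → ε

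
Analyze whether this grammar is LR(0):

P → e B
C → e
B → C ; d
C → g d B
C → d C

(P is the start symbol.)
Augment with P' → P and build the canonical LR(0) collection (I0 = CLOSURE({[P' → . P]}), then GOTO on every symbol after a dot until no new states appear). It has 13 states:
  I0: { [P → . e B], [P' → . P] }  — shift
  I1: { [P' → P .] }  — accept
  I2: { [B → . C ; d], [C → . d C], [C → . e], [C → . g d B], [P → e . B] }  — shift
  I3: { [P → e B .] }  — reduce
  I4: { [B → C . ; d] }  — shift
  I5: { [C → . d C], [C → . e], [C → . g d B], [C → d . C] }  — shift
  I6: { [C → e .] }  — reduce
  I7: { [C → g . d B] }  — shift
  I8: { [B → . C ; d], [C → . d C], [C → . e], [C → . g d B], [C → g d . B] }  — shift
  I9: { [C → g d B .] }  — reduce
  I10: { [C → d C .] }  — reduce
  I11: { [B → C ; . d] }  — shift
  I12: { [B → C ; d .] }  — reduce

Every state is either a pure shift/goto state or contains exactly one complete item and nothing to shift — no conflicts. The grammar is LR(0).

Answer: Yes, the grammar is LR(0)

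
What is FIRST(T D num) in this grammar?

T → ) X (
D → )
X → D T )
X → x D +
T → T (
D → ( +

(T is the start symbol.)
{ ')' }

FIRST sets of the non-terminals involved (from the grammar, by fixed-point iteration):
  FIRST(T) = { ')' }

To compute FIRST(T D num), process the symbols left to right:
Symbol T is a non-terminal. Add FIRST(T) \ {ε} = { ')' }
T is not nullable (ε ∉ FIRST(T)), so stop here.
FIRST(T D num) = { ')' }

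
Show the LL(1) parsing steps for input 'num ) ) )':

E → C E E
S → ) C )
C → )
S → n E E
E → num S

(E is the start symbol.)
LL(1) parsing maintains a stack (initially the start symbol over $) and the input. At each step: if the stack top is a terminal, match it against the current input token; if it is a non-terminal N, replace it with the RHS of M[N, lookahead] (the unique production whose predict set contains the lookahead).

Stack is shown with the top on the left.

Stack    Input        Action
----------------------------
E $      num ) ) ) $  output E → num S
num S $  num ) ) ) $  match 'num'
S $      ) ) ) $      output S → ) C )
) C ) $  ) ) ) $      match ')'
C ) $    ) ) $        output C → )
) ) $    ) ) $        match ')'
) $      ) $          match ')'
$        $            accept

The string is accepted.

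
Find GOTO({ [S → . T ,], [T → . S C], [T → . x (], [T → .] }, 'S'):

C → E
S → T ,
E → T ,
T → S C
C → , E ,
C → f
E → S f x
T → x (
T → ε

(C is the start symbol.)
GOTO(I, 'S') = CLOSURE({ [A → αX.β] : [A → α.Xβ] ∈ I, X = 'S' })

Items with dot before 'S', with the dot advanced:
  [T → . S C] → [T → S . C]
Closure of the advanced items:
  [T → S . C] has the dot before C: add [C → . E], [C → . , E ,], [C → . f]
  [C → . E] has the dot before E: add [E → . T ,], [E → . S f x]
  [E → . T ,] has the dot before T: add [T → . S C], [T → . x (], [T → .]
  [E → . S f x] has the dot before S: add [S → . T ,]

GOTO = { [C → . , E ,], [C → . E], [C → . f], [E → . S f x], [E → . T ,], [S → . T ,], [T → . S C], [T → . x (], [T → .], [T → S . C] }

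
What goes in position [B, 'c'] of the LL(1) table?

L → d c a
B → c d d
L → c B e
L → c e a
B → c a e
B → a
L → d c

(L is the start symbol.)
To find M[B, 'c'], we find productions for B where 'c' is in the predict set (PREDICT(N → α) = (FIRST(α) \ {ε}) ∪ (FOLLOW(N) if α ⇒* ε)).

B → c d d: PREDICT = { 'c' }
  'c' is in predict set, so this production goes in M[B, 'c']
B → c a e: PREDICT = { 'c' }
  'c' is in predict set, so this production goes in M[B, 'c']
B → a: PREDICT = { 'a' }

M[B, 'c'] = B → c d d, B → c a e  (a multiply-defined cell — the grammar is not LL(1))

Answer: B → c d d, B → c a e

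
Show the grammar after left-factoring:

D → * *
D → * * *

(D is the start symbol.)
Left-factoring transforms A → αβ₁ | αβ₂ into A → αA' and A' → β₁ | β₂
(α is the longest common prefix among the alternatives). Repeat until
no nonterminal has two alternatives with a common prefix.

Round 1: D has alternatives sharing prefix '* *'. Introduce D': D → * * D'
  Add: D' → ε
  Add: D' → *

No remaining common prefixes — done.

Resulting grammar:
D → * * D'
D' → ε
D' → *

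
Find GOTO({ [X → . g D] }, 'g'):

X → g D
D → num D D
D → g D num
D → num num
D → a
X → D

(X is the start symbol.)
GOTO(I, 'g') = CLOSURE({ [A → αX.β] : [A → α.Xβ] ∈ I, X = 'g' })

Items with dot before 'g', with the dot advanced:
  [X → . g D] → [X → g . D]
Closure of the advanced items:
  [X → g . D] has the dot before D: add [D → . num D D], [D → . g D num], [D → . num num], [D → . a]

GOTO = { [D → . a], [D → . g D num], [D → . num D D], [D → . num num], [X → g . D] }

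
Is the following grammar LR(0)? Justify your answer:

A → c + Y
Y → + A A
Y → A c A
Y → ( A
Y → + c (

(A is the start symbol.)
Yes, the grammar is LR(0)

A grammar is LR(0) if no state in the canonical LR(0) collection has:
  - both a shift item (dot before a terminal) and a complete item (shift-reduce conflict), or
  - two or more complete items (reduce-reduce conflict; the accept item [A' → A .] counts as a complete item here).

Augment with A' → A and build the canonical LR(0) collection (I0 = CLOSURE({[A' → . A]}), then GOTO on every symbol after a dot until no new states appear). It has 15 states:
  I0: { [A → . c + Y], [A' → . A] }  — shift
  I1: { [A' → A .] }  — accept
  I2: { [A → c . + Y] }  — shift
  I3: { [A → . c + Y], [A → c + . Y], [Y → . ( A], [Y → . + A A], [Y → . + c (], [Y → . A c A] }  — shift
  I4: { [A → . c + Y], [Y → ( . A] }  — shift
  I5: { [A → . c + Y], [Y → + . A A], [Y → + . c (] }  — shift
  I6: { [Y → A . c A] }  — shift
  I7: { [A → c + Y .] }  — reduce
  I8: { [A → . c + Y], [Y → A c . A] }  — shift
  I9: { [Y → A c A .] }  — reduce
  I10: { [A → . c + Y], [Y → + A . A] }  — shift
  I11: { [A → c . + Y], [Y → + c . (] }  — shift
  I12: { [Y → + c ( .] }  — reduce
  I13: { [Y → + A A .] }  — reduce
  I14: { [Y → ( A .] }  — reduce

Every state is either a pure shift/goto state or contains exactly one complete item and nothing to shift — no conflicts. The grammar is LR(0).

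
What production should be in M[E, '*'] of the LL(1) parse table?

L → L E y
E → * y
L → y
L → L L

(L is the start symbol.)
E → * y

To find M[E, '*'], we find productions for E where '*' is in the predict set (PREDICT(N → α) = (FIRST(α) \ {ε}) ∪ (FOLLOW(N) if α ⇒* ε)).

E → * y: PREDICT = { '*' }
  '*' is in predict set, so this production goes in M[E, '*']

M[E, '*'] = E → * y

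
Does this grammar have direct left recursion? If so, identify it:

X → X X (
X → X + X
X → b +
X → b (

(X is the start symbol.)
Direct left recursion occurs when N → N α for some non-terminal N (the right-hand side begins with the left-hand side itself).

X → X X (: LEFT RECURSIVE (starts with X)
X → X + X: LEFT RECURSIVE (starts with X)
X → b +: starts with b
X → b (: starts with b

The grammar has direct left recursion on: X.

Answer: Yes, X is left-recursive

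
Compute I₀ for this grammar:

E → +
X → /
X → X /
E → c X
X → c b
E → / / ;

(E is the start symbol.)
First, augment the grammar with E' → E
I₀ = CLOSURE({ [E' → . E] }):
  [E' → . E] has the dot before E: add [E → . +], [E → . c X], [E → . / / ;]
No further items can be added.

I₀ = { [E → . +], [E → . / / ;], [E → . c X], [E' → . E] }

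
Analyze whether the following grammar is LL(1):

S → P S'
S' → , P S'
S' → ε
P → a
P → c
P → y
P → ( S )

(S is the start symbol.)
A grammar is LL(1) if for each non-terminal N with multiple productions, the predict sets of those productions are pairwise disjoint, where PREDICT(N → α) = (FIRST(α) \ {ε}) ∪ (FOLLOW(N) if α ⇒* ε).

Relevant sets:
  FOLLOW(S') = { $, ')' }

For S':
  PREDICT(S' → ',' P S') = { ',' }
  PREDICT(S' → ε) = { $, ')' }
For P:
  PREDICT(P → a) = { 'a' }
  PREDICT(P → c) = { 'c' }
  PREDICT(P → y) = { 'y' }
  PREDICT(P → '(' S ')') = { '(' }
S has a single production, so nothing to check there.

All predict sets are disjoint. The grammar IS LL(1).

Answer: Yes, the grammar is LL(1).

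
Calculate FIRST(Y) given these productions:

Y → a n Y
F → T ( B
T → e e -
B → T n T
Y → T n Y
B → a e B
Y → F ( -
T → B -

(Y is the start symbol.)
{ 'a', 'e' }

FIRST sets of the other non-terminals involved (by the same procedure, iterated to a fixed point):
  FIRST(T) = { 'a', 'e' }
  FIRST(F) = { 'a', 'e' }

From Y → a n Y:
  - a is a terminal: add 'a' and stop
From Y → T n Y:
  - T is a non-terminal: add FIRST(T) \ {ε} = { 'a', 'e' }
    T is not nullable, so stop
From Y → F ( -:
  - F is a non-terminal: add FIRST(F) \ {ε} = { 'a', 'e' }
    F is not nullable, so stop

Collecting: FIRST(Y) = { 'a', 'e' }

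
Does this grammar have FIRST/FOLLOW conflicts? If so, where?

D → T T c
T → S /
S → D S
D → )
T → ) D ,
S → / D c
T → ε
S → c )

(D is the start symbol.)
Yes. T → S '/' with FOLLOW(T) on { ')', '/', 'c' }; T → ')' D ',' with FOLLOW(T) on { ')' }

A FIRST/FOLLOW conflict occurs when a non-terminal N has a nullable alternative N → β (β ⇒* ε) and another alternative N → α with FIRST(α) ∩ FOLLOW(N) ≠ ∅: on such a lookahead the parser cannot decide between expanding α and letting N vanish via β.

Nullable non-terminals: T.
FIRST sets used below: FIRST(S) = { ')', '/', 'c' }

T: nullable alternative(s) T → ε; FOLLOW(T) = { ')', '/', 'c' }
  T → S /: FIRST \ {ε} = { ')', '/', 'c' } — overlaps FOLLOW(T) on { ')', '/', 'c' }: CONFLICT
  T → ) D ,: FIRST \ {ε} = { ')' } — overlaps FOLLOW(T) on { ')' }: CONFLICT
  T → ε: FIRST \ {ε} = { } — this is the only nullable alternative, skip

D, S have no nullable alternative, so no FIRST/FOLLOW check is needed there.

So the grammar has 2 FIRST/FOLLOW conflicts (marked CONFLICT above).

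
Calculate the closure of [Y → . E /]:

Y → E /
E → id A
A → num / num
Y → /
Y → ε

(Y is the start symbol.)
To compute CLOSURE, for each item [A → α.Bβ] where B is a non-terminal, add [B → .γ] for all productions B → γ; repeat for the newly added items until nothing changes.

Start with: [Y → . E /]
  [Y → . E /] has the dot before E: add [E → . id A]
No further items can be added.

CLOSURE = { [E → . id A], [Y → . E /] }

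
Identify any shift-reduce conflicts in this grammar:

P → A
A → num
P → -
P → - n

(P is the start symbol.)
Yes — I1: [P → - .] vs [P → - . n]

Augment with P' → P and build the canonical LR(0) collection (I0 = CLOSURE({[P' → . P]}), then GOTO on every symbol after a dot until no new states appear). It has 6 states:
  I0: { [A → . num], [P → . - n], [P → . -], [P → . A], [P' → . P] }  — shift
  I1: { [P → - . n], [P → - .] }  — shift, reduce
  I2: { [P → A .] }  — reduce
  I3: { [P' → P .] }  — accept
  I4: { [A → num .] }  — reduce
  I5: { [P → - n .] }  — reduce

I1 contains reduce item [P → - .] and shift item [P → - . n] — shift-reduce conflict.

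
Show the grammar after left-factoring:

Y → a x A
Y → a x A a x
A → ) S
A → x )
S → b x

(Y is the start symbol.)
Left-factoring transforms A → αβ₁ | αβ₂ into A → αA' and A' → β₁ | β₂
(α is the longest common prefix among the alternatives). Repeat until
no nonterminal has two alternatives with a common prefix.

Round 1: Y has alternatives sharing prefix 'a x A'. Introduce Y': Y → a x A Y'
  Add: Y' → ε
  Add: Y' → a x

No remaining common prefixes — done.

Resulting grammar:
Y → a x A Y'
Y' → ε
Y' → a x
A → ) S
A → x )
S → b x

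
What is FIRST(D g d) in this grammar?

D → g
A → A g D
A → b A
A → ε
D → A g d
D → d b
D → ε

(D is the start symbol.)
FIRST sets of the non-terminals involved (from the grammar, by fixed-point iteration):
  FIRST(D) = { 'b', 'd', 'g', ε }

To compute FIRST(D g d), process the symbols left to right:
Symbol D is a non-terminal. Add FIRST(D) \ {ε} = { 'b', 'd', 'g' }
D is nullable (ε ∈ FIRST(D)), continue to the next symbol.
Symbol g is a terminal. Add 'g' and stop.
FIRST(D g d) = { 'b', 'd', 'g' }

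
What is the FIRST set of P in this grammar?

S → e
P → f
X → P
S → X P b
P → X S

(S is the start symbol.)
FIRST sets of the other non-terminals involved (by the same procedure, iterated to a fixed point):
  FIRST(X) = { 'f' }

From P → f:
  - f is a terminal: add 'f' and stop
From P → X S:
  - X is a non-terminal: add FIRST(X) \ {ε} = { 'f' }
    X is not nullable, so stop

Collecting: FIRST(P) = { 'f' }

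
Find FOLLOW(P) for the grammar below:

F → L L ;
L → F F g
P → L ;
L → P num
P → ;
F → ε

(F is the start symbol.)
{ 'num' }

To compute FOLLOW(P), find every occurrence of P on a right-hand side N → α P β: add FIRST(β) \ {ε}, and if β is empty or nullable also add FOLLOW(N). Iterate to a fixed point.

In L → P num: P is followed by num, add FIRST(num) \ {ε} = { 'num' }

Taking the union: FOLLOW(P) = { 'num' }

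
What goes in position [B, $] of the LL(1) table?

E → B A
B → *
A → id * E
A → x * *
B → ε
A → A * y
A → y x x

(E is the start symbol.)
Empty (error entry)

To find M[B, $], we find productions for B where $ is in the predict set (PREDICT(N → α) = (FIRST(α) \ {ε}) ∪ (FOLLOW(N) if α ⇒* ε)).

Relevant sets:
  FOLLOW(B) = { 'id', 'x', 'y' }

B → *: PREDICT = { '*' }
B → ε: PREDICT = { 'id', 'x', 'y' }

M[B, $] is empty (no production applies)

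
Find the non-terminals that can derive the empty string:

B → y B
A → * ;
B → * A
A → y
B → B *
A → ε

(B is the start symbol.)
ε-productions: A → ε
So A is immediately nullable.
No further non-terminal can be added: every production for the remaining non-terminals contains a terminal or a non-nullable non-terminal.
Nullable = { 'A' }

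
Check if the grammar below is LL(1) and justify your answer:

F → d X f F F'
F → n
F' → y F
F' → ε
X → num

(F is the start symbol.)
No. Predict set conflict for F': { 'y' }

A grammar is LL(1) if for each non-terminal N with multiple productions, the predict sets of those productions are pairwise disjoint, where PREDICT(N → α) = (FIRST(α) \ {ε}) ∪ (FOLLOW(N) if α ⇒* ε).

Relevant sets:
  FOLLOW(F') = { $, 'y' }

For F:
  PREDICT(F → d X f F F') = { 'd' }
  PREDICT(F → n) = { 'n' }
For F':
  PREDICT(F' → y F) = { 'y' }
  PREDICT(F' → ε) = { $, 'y' }
X has a single production, so nothing to check there.

Conflict found: Predict set conflict for F': { 'y' }
The grammar is NOT LL(1).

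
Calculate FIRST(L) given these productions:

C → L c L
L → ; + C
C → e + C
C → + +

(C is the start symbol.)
From L → ; + C:
  - ';' is a terminal: add ';' and stop

Collecting: FIRST(L) = { ';' }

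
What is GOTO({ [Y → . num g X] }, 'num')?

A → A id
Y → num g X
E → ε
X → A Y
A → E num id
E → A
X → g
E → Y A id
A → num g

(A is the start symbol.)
GOTO(I, 'num') = CLOSURE({ [A → αX.β] : [A → α.Xβ] ∈ I, X = 'num' })

Items with dot before 'num', with the dot advanced:
  [Y → . num g X] → [Y → num . g X]
Closure adds nothing (no advanced item has the dot before a non-terminal).

GOTO = { [Y → num . g X] }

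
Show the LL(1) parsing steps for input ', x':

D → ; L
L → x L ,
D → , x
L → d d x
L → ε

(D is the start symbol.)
LL(1) parsing maintains a stack (initially the start symbol over $) and the input. At each step: if the stack top is a terminal, match it against the current input token; if it is a non-terminal N, replace it with the RHS of M[N, lookahead] (the unique production whose predict set contains the lookahead).

Stack is shown with the top on the left.

Stack  Input  Action
--------------------
D $    , x $  output D → , x
, x $  , x $  match ','
x $    x $    match 'x'
$      $      accept

The string is accepted.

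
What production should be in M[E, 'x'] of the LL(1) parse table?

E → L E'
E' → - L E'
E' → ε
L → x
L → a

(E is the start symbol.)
To find M[E, 'x'], we find productions for E where 'x' is in the predict set (PREDICT(N → α) = (FIRST(α) \ {ε}) ∪ (FOLLOW(N) if α ⇒* ε)).

Relevant sets:
  FIRST(L) = { 'a', 'x' }

E → L E': PREDICT = { 'a', 'x' }
  'x' is in predict set, so this production goes in M[E, 'x']

M[E, 'x'] = E → L E'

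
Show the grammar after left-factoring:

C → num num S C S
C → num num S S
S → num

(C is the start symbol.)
C → num num S C'
C' → C S
C' → S
S → num

Left-factoring transforms A → αβ₁ | αβ₂ into A → αA' and A' → β₁ | β₂
(α is the longest common prefix among the alternatives). Repeat until
no nonterminal has two alternatives with a common prefix.

Round 1: C has alternatives sharing prefix 'num num S'. Introduce C': C → num num S C'
  Add: C' → C S
  Add: C' → S

No remaining common prefixes — done.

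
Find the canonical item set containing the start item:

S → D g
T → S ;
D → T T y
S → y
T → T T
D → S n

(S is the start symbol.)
{ [D → . S n], [D → . T T y], [S → . D g], [S → . y], [S' → . S], [T → . S ;], [T → . T T] }

First, augment the grammar with S' → S
I₀ = CLOSURE({ [S' → . S] }):
  [S' → . S] has the dot before S: add [S → . D g], [S → . y]
  [S → . D g] has the dot before D: add [D → . T T y], [D → . S n]
  [D → . T T y] has the dot before T: add [T → . S ;], [T → . T T]
No further items can be added.

I₀ = { [D → . S n], [D → . T T y], [S → . D g], [S → . y], [S' → . S], [T → . S ;], [T → . T T] }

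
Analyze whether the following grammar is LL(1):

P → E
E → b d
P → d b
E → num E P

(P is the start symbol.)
Yes, the grammar is LL(1).

A grammar is LL(1) if for each non-terminal N with multiple productions, the predict sets of those productions are pairwise disjoint, where PREDICT(N → α) = (FIRST(α) \ {ε}) ∪ (FOLLOW(N) if α ⇒* ε).

Relevant sets:
  FIRST(E) = { 'b', 'num' }

For P:
  PREDICT(P → E) = { 'b', 'num' }
  PREDICT(P → d b) = { 'd' }
For E:
  PREDICT(E → b d) = { 'b' }
  PREDICT(E → num E P) = { 'num' }

All predict sets are disjoint. The grammar IS LL(1).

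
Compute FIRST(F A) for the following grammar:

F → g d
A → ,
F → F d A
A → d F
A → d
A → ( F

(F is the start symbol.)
{ 'g' }

FIRST sets of the non-terminals involved (from the grammar, by fixed-point iteration):
  FIRST(F) = { 'g' }

To compute FIRST(F A), process the symbols left to right:
Symbol F is a non-terminal. Add FIRST(F) \ {ε} = { 'g' }
F is not nullable (ε ∉ FIRST(F)), so stop here.
FIRST(F A) = { 'g' }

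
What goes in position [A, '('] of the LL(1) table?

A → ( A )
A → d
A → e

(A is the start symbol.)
A → ( A )

To find M[A, '('], we find productions for A where '(' is in the predict set (PREDICT(N → α) = (FIRST(α) \ {ε}) ∪ (FOLLOW(N) if α ⇒* ε)).

A → ( A ): PREDICT = { '(' }
  '(' is in predict set, so this production goes in M[A, '(']
A → d: PREDICT = { 'd' }
A → e: PREDICT = { 'e' }

M[A, '('] = A → ( A )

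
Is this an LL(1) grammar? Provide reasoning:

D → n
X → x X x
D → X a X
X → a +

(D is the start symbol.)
Relevant sets:
  FIRST(X) = { 'a', 'x' }

For D:
  PREDICT(D → n) = { 'n' }
  PREDICT(D → X a X) = { 'a', 'x' }
For X:
  PREDICT(X → x X x) = { 'x' }
  PREDICT(X → a '+') = { 'a' }

All predict sets are disjoint. The grammar IS LL(1).

Answer: Yes, the grammar is LL(1).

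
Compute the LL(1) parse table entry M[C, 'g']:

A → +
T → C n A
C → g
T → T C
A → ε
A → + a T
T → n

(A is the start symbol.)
To find M[C, 'g'], we find productions for C where 'g' is in the predict set (PREDICT(N → α) = (FIRST(α) \ {ε}) ∪ (FOLLOW(N) if α ⇒* ε)).

C → g: PREDICT = { 'g' }
  'g' is in predict set, so this production goes in M[C, 'g']

M[C, 'g'] = C → g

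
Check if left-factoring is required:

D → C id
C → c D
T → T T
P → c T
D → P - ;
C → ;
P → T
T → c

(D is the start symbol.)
No, left-factoring is not needed

Left-factoring is needed when two productions for the same non-terminal
share a common prefix on the right-hand side.

Productions for D:
  D → C id
  D → P - ;
Productions for C:
  C → c D
  C → ;
Productions for T:
  T → T T
  T → c
Productions for P:
  P → c T
  P → T

No common prefixes found.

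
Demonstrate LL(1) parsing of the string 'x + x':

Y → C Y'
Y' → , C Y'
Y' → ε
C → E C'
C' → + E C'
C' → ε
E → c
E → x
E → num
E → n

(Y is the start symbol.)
LL(1) parsing maintains a stack (initially the start symbol over $) and the input. At each step: if the stack top is a terminal, match it against the current input token; if it is a non-terminal N, replace it with the RHS of M[N, lookahead] (the unique production whose predict set contains the lookahead).

Stack is shown with the top on the left.

Stack        Input    Action
----------------------------
Y $          x + x $  output Y → C Y'
C Y' $       x + x $  output C → E C'
E C' Y' $    x + x $  output E → x
x C' Y' $    x + x $  match 'x'
C' Y' $      + x $    output C' → + E C'
+ E C' Y' $  + x $    match '+'
E C' Y' $    x $      output E → x
x C' Y' $    x $      match 'x'
C' Y' $      $        output C' → ε
Y' $         $        output Y' → ε
$            $        accept

The string is accepted.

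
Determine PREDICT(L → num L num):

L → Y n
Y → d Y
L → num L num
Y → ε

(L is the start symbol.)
{ 'num' }

PREDICT(L → num L num) = (FIRST(RHS) \ {ε}) ∪ (FOLLOW(L) if ε ∈ FIRST(RHS), i.e. RHS ⇒* ε)
FIRST(num L num) = { 'num' }
ε ∉ FIRST(num L num), so FOLLOW(L) is not added.
PREDICT(L → num L num) = { 'num' }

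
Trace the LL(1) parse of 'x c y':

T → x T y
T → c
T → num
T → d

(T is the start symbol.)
LL(1) parsing maintains a stack (initially the start symbol over $) and the input. At each step: if the stack top is a terminal, match it against the current input token; if it is a non-terminal N, replace it with the RHS of M[N, lookahead] (the unique production whose predict set contains the lookahead).

Stack is shown with the top on the left.

Stack    Input    Action
------------------------
T $      x c y $  output T → x T y
x T y $  x c y $  match 'x'
T y $    c y $    output T → c
c y $    c y $    match 'c'
y $      y $      match 'y'
$        $        accept

The string is accepted.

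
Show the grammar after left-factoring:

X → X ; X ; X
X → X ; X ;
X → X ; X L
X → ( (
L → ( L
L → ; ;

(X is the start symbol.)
Left-factoring transforms A → αβ₁ | αβ₂ into A → αA' and A' → β₁ | β₂
(α is the longest common prefix among the alternatives). Repeat until
no nonterminal has two alternatives with a common prefix.

Round 1: X has alternatives sharing prefix 'X ; X'. Introduce X': X → X ; X X'
  Add: X' → ; X
  Add: X' → ;
  Add: X' → L

Round 2: X' has alternatives sharing prefix ';'. Introduce X'': X' → ; X''
  Add: X'' → X
  Add: X'' → ε

No remaining common prefixes — done.

Resulting grammar:
X → X ; X X'
X' → ; X''
X'' → X
X'' → ε
X' → L
X → ( (
L → ( L
L → ; ;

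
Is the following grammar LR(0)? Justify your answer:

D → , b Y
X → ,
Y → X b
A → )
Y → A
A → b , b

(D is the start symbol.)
A grammar is LR(0) if no state in the canonical LR(0) collection has:
  - both a shift item (dot before a terminal) and a complete item (shift-reduce conflict), or
  - two or more complete items (reduce-reduce conflict; the accept item [D' → D .] counts as a complete item here).

Augment with D' → D and build the canonical LR(0) collection (I0 = CLOSURE({[D' → . D]}), then GOTO on every symbol after a dot until no new states appear). It has 13 states:
  I0: { [D → . , b Y], [D' → . D] }  — shift
  I1: { [D → , . b Y] }  — shift
  I2: { [D' → D .] }  — accept
  I3: { [A → . )], [A → . b , b], [D → , b . Y], [X → . ,], [Y → . A], [Y → . X b] }  — shift
  I4: { [A → ) .] }  — reduce
  I5: { [X → , .] }  — reduce
  I6: { [Y → A .] }  — reduce
  I7: { [Y → X . b] }  — shift
  I8: { [D → , b Y .] }  — reduce
  I9: { [A → b . , b] }  — shift
  I10: { [A → b , . b] }  — shift
  I11: { [A → b , b .] }  — reduce
  I12: { [Y → X b .] }  — reduce

Every state is either a pure shift/goto state or contains exactly one complete item and nothing to shift — no conflicts. The grammar is LR(0).

Answer: Yes, the grammar is LR(0)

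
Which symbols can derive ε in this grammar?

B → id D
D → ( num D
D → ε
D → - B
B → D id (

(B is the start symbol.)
ε-productions: D → ε
So D is immediately nullable.
No further non-terminal can be added: every production for the remaining non-terminals contains a terminal or a non-nullable non-terminal.
Nullable = { 'D' }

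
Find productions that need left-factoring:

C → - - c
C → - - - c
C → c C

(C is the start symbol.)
Left-factoring is needed when two productions for the same non-terminal
share a common prefix on the right-hand side.

Productions for C:
  C → - - c
  C → - - - c
  C → c C

Found common prefix '- -' in productions for C

Answer: Yes, C has productions with common prefix '- -'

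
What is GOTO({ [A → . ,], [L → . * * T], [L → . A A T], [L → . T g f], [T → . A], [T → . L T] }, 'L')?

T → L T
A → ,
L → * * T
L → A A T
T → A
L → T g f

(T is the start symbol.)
{ [A → . ,], [L → . * * T], [L → . A A T], [L → . T g f], [T → . A], [T → . L T], [T → L . T] }

GOTO(I, 'L') = CLOSURE({ [A → αX.β] : [A → α.Xβ] ∈ I, X = 'L' })

Items with dot before 'L', with the dot advanced:
  [T → . L T] → [T → L . T]
Closure of the advanced items:
  [T → L . T] has the dot before T: add [T → . L T], [T → . A]
  [T → . L T] has the dot before L: add [L → . * * T], [L → . A A T], [L → . T g f]
  [T → . A] has the dot before A: add [A → . ,]

GOTO = { [A → . ,], [L → . * * T], [L → . A A T], [L → . T g f], [T → . A], [T → . L T], [T → L . T] }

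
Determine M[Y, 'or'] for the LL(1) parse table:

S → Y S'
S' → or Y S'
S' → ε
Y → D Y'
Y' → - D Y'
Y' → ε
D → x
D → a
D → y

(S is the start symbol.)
To find M[Y, 'or'], we find productions for Y where 'or' is in the predict set (PREDICT(N → α) = (FIRST(α) \ {ε}) ∪ (FOLLOW(N) if α ⇒* ε)).

Relevant sets:
  FIRST(D) = { 'a', 'x', 'y' }

Y → D Y': PREDICT = { 'a', 'x', 'y' }

M[Y, 'or'] is empty (no production applies)

Answer: Empty (error entry)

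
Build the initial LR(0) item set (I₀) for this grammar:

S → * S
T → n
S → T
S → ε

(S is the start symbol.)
First, augment the grammar with S' → S
I₀ = CLOSURE({ [S' → . S] }):
  [S' → . S] has the dot before S: add [S → . * S], [S → . T], [S → .]
  [S → . T] has the dot before T: add [T → . n]
No further items can be added.

I₀ = { [S → . * S], [S → . T], [S → .], [S' → . S], [T → . n] }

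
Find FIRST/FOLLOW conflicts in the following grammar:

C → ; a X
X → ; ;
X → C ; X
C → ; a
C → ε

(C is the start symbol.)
Yes. C → ';' a X with FOLLOW(C) on { ';' }; C → ';' a with FOLLOW(C) on { ';' }

A FIRST/FOLLOW conflict occurs when a non-terminal N has a nullable alternative N → β (β ⇒* ε) and another alternative N → α with FIRST(α) ∩ FOLLOW(N) ≠ ∅: on such a lookahead the parser cannot decide between expanding α and letting N vanish via β.

Nullable non-terminals: C.

C: nullable alternative(s) C → ε; FOLLOW(C) = { $, ';' }
  C → ; a X: FIRST \ {ε} = { ';' } — overlaps FOLLOW(C) on { ';' }: CONFLICT
  C → ; a: FIRST \ {ε} = { ';' } — overlaps FOLLOW(C) on { ';' }: CONFLICT
  C → ε: FIRST \ {ε} = { } — this is the only nullable alternative, skip

X has no nullable alternative, so no FIRST/FOLLOW check is needed there.

So the grammar has 2 FIRST/FOLLOW conflicts (marked CONFLICT above).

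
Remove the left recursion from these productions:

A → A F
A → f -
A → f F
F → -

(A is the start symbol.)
A is directly left-recursive. The standard transformation for
  A → A α₁ | ... | A α_m | β₁ | ... | β_n
is
  A  → β₁ A' | ... | β_n A'
  A' → α₁ A' | ... | α_m A' | ε

A → f - becomes A → f - A'
A → f F becomes A → f F A'
A → A F becomes A' → F A'
Add A' → ε

Productions for other non-terminals are unchanged:
  F → -

Resulting grammar:
A → f - A'
A → f F A'
A' → F A'
A' → ε
F → -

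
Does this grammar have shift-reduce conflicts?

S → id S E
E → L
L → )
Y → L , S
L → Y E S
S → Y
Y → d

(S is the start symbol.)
Yes — I4: [S → Y .] vs [L → . )]; I9: [E → L .] vs [Y → L . , S]

Augment with S' → S and build the canonical LR(0) collection (I0 = CLOSURE({[S' → . S]}), then GOTO on every symbol after a dot until no new states appear). It has 15 states:
  I0: { [L → . )], [L → . Y E S], [S → . Y], [S → . id S E], [S' → . S], [Y → . L , S], [Y → . d] }  — shift
  I1: { [L → ) .] }  — reduce
  I2: { [Y → L . , S] }  — shift
  I3: { [S' → S .] }  — accept
  I4: { [E → . L], [L → . )], [L → . Y E S], [L → Y . E S], [S → Y .], [Y → . L , S], [Y → . d] }  — shift, reduce
  I5: { [Y → d .] }  — reduce
  I6: { [L → . )], [L → . Y E S], [S → . Y], [S → . id S E], [S → id . S E], [Y → . L , S], [Y → . d] }  — shift
  I7: { [E → . L], [L → . )], [L → . Y E S], [S → id S . E], [Y → . L , S], [Y → . d] }  — shift
  I8: { [S → id S E .] }  — reduce
  I9: { [E → L .], [Y → L . , S] }  — shift, reduce
  I10: { [E → . L], [L → . )], [L → . Y E S], [L → Y . E S], [Y → . L , S], [Y → . d] }  — shift
  I11: { [L → . )], [L → . Y E S], [L → Y E . S], [S → . Y], [S → . id S E], [Y → . L , S], [Y → . d] }  — shift
  I12: { [L → Y E S .] }  — reduce
  I13: { [L → . )], [L → . Y E S], [S → . Y], [S → . id S E], [Y → . L , S], [Y → . d], [Y → L , . S] }  — shift
  I14: { [Y → L , S .] }  — reduce

I4 contains reduce item [S → Y .] and shift items [L → . )], [Y → . d] — shift-reduce conflict.
I9 contains reduce item [E → L .] and shift item [Y → L . , S] — shift-reduce conflict.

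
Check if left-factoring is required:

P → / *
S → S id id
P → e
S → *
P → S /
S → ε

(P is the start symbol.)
Left-factoring is needed when two productions for the same non-terminal
share a common prefix on the right-hand side.

Productions for P:
  P → / *
  P → e
  P → S /
Productions for S:
  S → S id id
  S → *
  S → ε

No common prefixes found.

Answer: No, left-factoring is not needed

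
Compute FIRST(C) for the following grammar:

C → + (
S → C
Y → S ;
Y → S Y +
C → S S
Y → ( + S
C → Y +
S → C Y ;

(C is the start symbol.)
{ '(', '+' }

To compute FIRST(C), examine every production with C on the left-hand side, reading each right-hand side left to right until a non-nullable symbol is reached.

FIRST sets of the other non-terminals involved (by the same procedure, iterated to a fixed point):
  FIRST(S) = { '(', '+' }
  FIRST(Y) = { '(', '+' }

From C → + (:
  - '+' is a terminal: add '+' and stop
From C → S S:
  - S is a non-terminal: add FIRST(S) \ {ε} = { '(', '+' }
    S is not nullable, so stop
From C → Y +:
  - Y is a non-terminal: add FIRST(Y) \ {ε} = { '(', '+' }
    Y is not nullable, so stop

Collecting: FIRST(C) = { '(', '+' }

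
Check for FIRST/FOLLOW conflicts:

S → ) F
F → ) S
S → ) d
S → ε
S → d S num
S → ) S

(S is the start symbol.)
No FIRST/FOLLOW conflicts.

Nullable non-terminals: S.

S: nullable alternative(s) S → ε; FOLLOW(S) = { $, 'num' }
  S → ) F: FIRST \ {ε} = { ')' } — disjoint from FOLLOW(S)
  S → ) d: FIRST \ {ε} = { ')' } — disjoint from FOLLOW(S)
  S → ε: FIRST \ {ε} = { } — this is the only nullable alternative, skip
  S → d S num: FIRST \ {ε} = { 'd' } — disjoint from FOLLOW(S)
  S → ) S: FIRST \ {ε} = { ')' } — disjoint from FOLLOW(S)

F has no nullable alternative, so no FIRST/FOLLOW check is needed there.

No FIRST/FOLLOW conflicts found.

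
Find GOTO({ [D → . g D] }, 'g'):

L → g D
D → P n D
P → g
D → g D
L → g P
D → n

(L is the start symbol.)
GOTO(I, 'g') = CLOSURE({ [A → αX.β] : [A → α.Xβ] ∈ I, X = 'g' })

Items with dot before 'g', with the dot advanced:
  [D → . g D] → [D → g . D]
Closure of the advanced items:
  [D → g . D] has the dot before D: add [D → . P n D], [D → . g D], [D → . n]
  [D → . P n D] has the dot before P: add [P → . g]

GOTO = { [D → . P n D], [D → . g D], [D → . n], [D → g . D], [P → . g] }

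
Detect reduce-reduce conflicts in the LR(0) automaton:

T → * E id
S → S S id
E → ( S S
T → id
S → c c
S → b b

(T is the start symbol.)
No reduce-reduce conflicts

Augment with T' → T and build the canonical LR(0) collection (I0 = CLOSURE({[T' → . T]}), then GOTO on every symbol after a dot until no new states appear). It has 15 states:
  I0: { [T → . * E id], [T → . id], [T' → . T] }  — shift
  I1: { [E → . ( S S], [T → * . E id] }  — shift
  I2: { [T' → T .] }  — accept
  I3: { [T → id .] }  — reduce
  I4: { [E → ( . S S], [S → . S S id], [S → . b b], [S → . c c] }  — shift
  I5: { [T → * E . id] }  — shift
  I6: { [T → * E id .] }  — reduce
  I7: { [E → ( S . S], [S → . S S id], [S → . b b], [S → . c c], [S → S . S id] }  — shift
  I8: { [S → b . b] }  — shift
  I9: { [S → c . c] }  — shift
  I10: { [S → c c .] }  — reduce
  I11: { [S → b b .] }  — reduce
  I12: { [E → ( S S .], [S → . S S id], [S → . b b], [S → . c c], [S → S . S id], [S → S S . id] }  — shift, reduce
  I13: { [S → . S S id], [S → . b b], [S → . c c], [S → S . S id], [S → S S . id] }  — shift
  I14: { [S → S S id .] }  — reduce

No state contains more than one complete item.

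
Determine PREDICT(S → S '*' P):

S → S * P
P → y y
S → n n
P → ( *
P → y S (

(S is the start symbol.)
{ 'n' }

PREDICT(S → S '*' P) = (FIRST(RHS) \ {ε}) ∪ (FOLLOW(S) if ε ∈ FIRST(RHS), i.e. RHS ⇒* ε)
FIRST(S) = { 'n' }
FIRST(S '*' P) = { 'n' }
ε ∉ FIRST(S '*' P), so FOLLOW(S) is not added.
PREDICT(S → S '*' P) = { 'n' }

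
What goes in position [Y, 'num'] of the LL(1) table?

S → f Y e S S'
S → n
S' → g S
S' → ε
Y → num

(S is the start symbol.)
Y → num

To find M[Y, 'num'], we find productions for Y where 'num' is in the predict set (PREDICT(N → α) = (FIRST(α) \ {ε}) ∪ (FOLLOW(N) if α ⇒* ε)).

Y → num: PREDICT = { 'num' }
  'num' is in predict set, so this production goes in M[Y, 'num']

M[Y, 'num'] = Y → num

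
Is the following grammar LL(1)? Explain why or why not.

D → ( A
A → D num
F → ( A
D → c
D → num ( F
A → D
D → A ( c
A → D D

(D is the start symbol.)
No. Predict set conflict for D: { '(' }

A grammar is LL(1) if for each non-terminal N with multiple productions, the predict sets of those productions are pairwise disjoint, where PREDICT(N → α) = (FIRST(α) \ {ε}) ∪ (FOLLOW(N) if α ⇒* ε).

Relevant sets:
  FIRST(A) = { '(', 'c', 'num' }
  FIRST(D) = { '(', 'c', 'num' }

For D:
  PREDICT(D → '(' A) = { '(' }
  PREDICT(D → c) = { 'c' }
  PREDICT(D → num '(' F) = { 'num' }
  PREDICT(D → A '(' c) = { '(', 'c', 'num' }
For A:
  PREDICT(A → D num) = { '(', 'c', 'num' }
  PREDICT(A → D) = { '(', 'c', 'num' }
  PREDICT(A → D D) = { '(', 'c', 'num' }
F has a single production, so nothing to check there.

Conflict found: Predict set conflict for D: { '(' }
The grammar is NOT LL(1).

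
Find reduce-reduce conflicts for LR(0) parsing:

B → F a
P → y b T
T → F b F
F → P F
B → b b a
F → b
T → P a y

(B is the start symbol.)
Augment with B' → B and build the canonical LR(0) collection (I0 = CLOSURE({[B' → . B]}), then GOTO on every symbol after a dot until no new states appear). It has 19 states:
  I0: { [B → . F a], [B → . b b a], [B' → . B], [F → . P F], [F → . b], [P → . y b T] }  — shift
  I1: { [B' → B .] }  — accept
  I2: { [B → F . a] }  — shift
  I3: { [F → . P F], [F → . b], [F → P . F], [P → . y b T] }  — shift
  I4: { [B → b . b a], [F → b .] }  — shift, reduce
  I5: { [P → y . b T] }  — shift
  I6: { [F → . P F], [F → . b], [P → . y b T], [P → y b . T], [T → . F b F], [T → . P a y] }  — shift
  I7: { [T → F . b F] }  — shift
  I8: { [F → . P F], [F → . b], [F → P . F], [P → . y b T], [T → P . a y] }  — shift
  I9: { [P → y b T .] }  — reduce
  I10: { [F → b .] }  — reduce
  I11: { [F → P F .] }  — reduce
  I12: { [T → P a . y] }  — shift
  I13: { [T → P a y .] }  — reduce
  I14: { [F → . P F], [F → . b], [P → . y b T], [T → F b . F] }  — shift
  I15: { [T → F b F .] }  — reduce
  I16: { [B → b b . a] }  — shift
  I17: { [B → b b a .] }  — reduce
  I18: { [B → F a .] }  — reduce

No state contains more than one complete item.

Answer: No reduce-reduce conflicts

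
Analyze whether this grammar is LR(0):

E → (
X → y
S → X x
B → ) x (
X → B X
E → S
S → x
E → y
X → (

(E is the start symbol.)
A grammar is LR(0) if no state in the canonical LR(0) collection has:
  - both a shift item (dot before a terminal) and a complete item (shift-reduce conflict), or
  - two or more complete items (reduce-reduce conflict; the accept item [E' → E .] counts as a complete item here).

Augment with E' → E and build the canonical LR(0) collection (I0 = CLOSURE({[E' → . E]}), then GOTO on every symbol after a dot until no new states appear). It has 15 states:
  I0: { [B → . ) x (], [E → . (], [E → . S], [E → . y], [E' → . E], [S → . X x], [S → . x], [X → . (], [X → . B X], [X → . y] }  — shift
  I1: { [E → ( .], [X → ( .] }  — 2 reduces
  I2: { [B → ) . x (] }  — shift
  I3: { [B → . ) x (], [X → . (], [X → . B X], [X → . y], [X → B . X] }  — shift
  I4: { [E' → E .] }  — accept
  I5: { [E → S .] }  — reduce
  I6: { [S → X . x] }  — shift
  I7: { [S → x .] }  — reduce
  I8: { [E → y .], [X → y .] }  — 2 reduces
  I9: { [S → X x .] }  — reduce
  I10: { [X → ( .] }  — reduce
  I11: { [X → B X .] }  — reduce
  I12: { [X → y .] }  — reduce
  I13: { [B → ) x . (] }  — shift
  I14: { [B → ) x ( .] }  — reduce

Conflict in state I1:
  Reduce-reduce conflict: [E → ( .] and [X → ( .]
So the grammar is NOT LR(0).

Answer: No. Reduce-reduce conflict: [E → ( .] and [X → ( .]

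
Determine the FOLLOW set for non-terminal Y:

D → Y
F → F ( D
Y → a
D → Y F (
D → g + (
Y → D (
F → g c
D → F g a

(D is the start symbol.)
{ $, '(', 'g' }

To compute FOLLOW(Y), find every occurrence of Y on a right-hand side N → α Y β: add FIRST(β) \ {ε}, and if β is empty or nullable also add FOLLOW(N). Iterate to a fixed point.

In D → Y: Y is at the end, add FOLLOW(D)
In D → Y F (: Y is followed by F '(', add FIRST(F '(') \ {ε} = { 'g' }

The FOLLOW sets referred to above (computed the same way, to a fixed point):
  FOLLOW(D) = { $, '(', 'g' }

Taking the union: FOLLOW(Y) = { $, '(', 'g' }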